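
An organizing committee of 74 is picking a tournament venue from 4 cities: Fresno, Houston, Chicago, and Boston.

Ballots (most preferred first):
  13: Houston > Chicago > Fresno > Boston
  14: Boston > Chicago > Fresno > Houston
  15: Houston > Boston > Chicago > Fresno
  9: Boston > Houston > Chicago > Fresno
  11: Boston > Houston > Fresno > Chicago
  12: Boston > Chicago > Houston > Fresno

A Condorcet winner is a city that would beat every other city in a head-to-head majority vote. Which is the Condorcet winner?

Boston

Boston vs Fresno: 61–13
Boston vs Houston: 46–28
Boston vs Chicago: 61–13
Boston beats every other city.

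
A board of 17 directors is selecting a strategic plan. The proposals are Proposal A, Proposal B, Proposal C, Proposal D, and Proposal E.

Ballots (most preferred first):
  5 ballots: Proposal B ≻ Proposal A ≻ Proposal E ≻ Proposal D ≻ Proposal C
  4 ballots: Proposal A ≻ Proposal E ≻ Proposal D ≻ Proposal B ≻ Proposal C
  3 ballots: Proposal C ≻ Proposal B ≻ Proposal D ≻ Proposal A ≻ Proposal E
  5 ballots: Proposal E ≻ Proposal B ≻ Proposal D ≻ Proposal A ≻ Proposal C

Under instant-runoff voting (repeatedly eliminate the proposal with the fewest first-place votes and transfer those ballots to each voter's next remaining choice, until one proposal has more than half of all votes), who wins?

Proposal E

Round 1: Proposal A 4, Proposal B 5, Proposal C 3, Proposal D 0, Proposal E 5. Proposal D eliminated.
Round 2: Proposal A 4, Proposal B 5, Proposal C 3, Proposal E 5. Proposal C eliminated.
Round 3: Proposal A 4, Proposal B 8, Proposal E 5. Proposal A eliminated.
Round 4: Proposal B 8, Proposal E 9. Proposal E has a majority (≥9).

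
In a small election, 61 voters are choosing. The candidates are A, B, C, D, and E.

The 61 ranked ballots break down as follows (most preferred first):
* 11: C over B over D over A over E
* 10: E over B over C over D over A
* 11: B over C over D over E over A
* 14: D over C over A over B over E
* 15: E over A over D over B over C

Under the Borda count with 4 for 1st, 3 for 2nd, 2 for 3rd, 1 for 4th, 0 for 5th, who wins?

A: 11×1 + 10×0 + 11×0 + 14×2 + 15×3 = 84
B: 11×3 + 10×3 + 11×4 + 14×1 + 15×1 = 136
C: 11×4 + 10×2 + 11×3 + 14×3 + 15×0 = 139
D: 11×2 + 10×1 + 11×2 + 14×4 + 15×2 = 140
E: 11×0 + 10×4 + 11×1 + 14×0 + 15×4 = 111

D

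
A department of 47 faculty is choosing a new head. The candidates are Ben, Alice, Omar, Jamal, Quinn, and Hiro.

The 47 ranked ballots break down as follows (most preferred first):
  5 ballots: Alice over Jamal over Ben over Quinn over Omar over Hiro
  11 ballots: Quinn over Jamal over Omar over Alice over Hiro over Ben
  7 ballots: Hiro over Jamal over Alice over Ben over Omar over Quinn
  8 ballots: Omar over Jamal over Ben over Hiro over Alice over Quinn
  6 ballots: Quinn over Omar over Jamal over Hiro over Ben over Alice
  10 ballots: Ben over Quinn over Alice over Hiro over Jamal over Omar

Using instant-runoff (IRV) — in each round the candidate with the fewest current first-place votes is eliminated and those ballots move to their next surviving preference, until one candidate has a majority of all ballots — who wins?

Round 1: Ben 10, Alice 5, Omar 8, Jamal 0, Quinn 17, Hiro 7. Jamal eliminated.
Round 2: Ben 10, Alice 5, Omar 8, Quinn 17, Hiro 7. Alice eliminated.
Round 3: Ben 15, Omar 8, Quinn 17, Hiro 7. Hiro eliminated.
Round 4: Ben 22, Omar 8, Quinn 17. Omar eliminated.
Round 5: Ben 30, Quinn 17. Ben has a majority (≥24).

Ben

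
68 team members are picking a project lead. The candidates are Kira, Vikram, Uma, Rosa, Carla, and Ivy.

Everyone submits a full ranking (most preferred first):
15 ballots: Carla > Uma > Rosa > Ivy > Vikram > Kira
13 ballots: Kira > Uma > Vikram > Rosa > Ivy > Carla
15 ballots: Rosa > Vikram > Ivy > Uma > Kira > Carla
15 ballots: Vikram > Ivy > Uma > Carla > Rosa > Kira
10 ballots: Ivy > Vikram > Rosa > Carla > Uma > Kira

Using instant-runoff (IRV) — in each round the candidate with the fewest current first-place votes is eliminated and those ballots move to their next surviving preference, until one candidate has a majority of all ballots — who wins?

Round 1: Kira 13, Vikram 15, Uma 0, Rosa 15, Carla 15, Ivy 10. Uma eliminated.
Round 2: Kira 13, Vikram 15, Rosa 15, Carla 15, Ivy 10. Ivy eliminated.
Round 3: Kira 13, Vikram 25, Rosa 15, Carla 15. Kira eliminated.
Round 4: Vikram 38, Rosa 15, Carla 15. Vikram has a majority (≥35).

Vikram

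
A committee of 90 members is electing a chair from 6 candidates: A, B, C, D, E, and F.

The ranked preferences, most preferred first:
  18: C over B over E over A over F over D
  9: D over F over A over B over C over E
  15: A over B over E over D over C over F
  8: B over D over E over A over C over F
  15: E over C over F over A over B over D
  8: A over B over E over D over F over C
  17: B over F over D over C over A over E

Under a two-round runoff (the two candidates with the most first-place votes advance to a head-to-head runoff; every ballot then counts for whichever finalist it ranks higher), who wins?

A

Round 1 first-place votes: A 23, B 25, C 18, D 9, E 15, F 0. B and A advance.
Runoff: B is ranked above A on 43 ballots, A above B on 47.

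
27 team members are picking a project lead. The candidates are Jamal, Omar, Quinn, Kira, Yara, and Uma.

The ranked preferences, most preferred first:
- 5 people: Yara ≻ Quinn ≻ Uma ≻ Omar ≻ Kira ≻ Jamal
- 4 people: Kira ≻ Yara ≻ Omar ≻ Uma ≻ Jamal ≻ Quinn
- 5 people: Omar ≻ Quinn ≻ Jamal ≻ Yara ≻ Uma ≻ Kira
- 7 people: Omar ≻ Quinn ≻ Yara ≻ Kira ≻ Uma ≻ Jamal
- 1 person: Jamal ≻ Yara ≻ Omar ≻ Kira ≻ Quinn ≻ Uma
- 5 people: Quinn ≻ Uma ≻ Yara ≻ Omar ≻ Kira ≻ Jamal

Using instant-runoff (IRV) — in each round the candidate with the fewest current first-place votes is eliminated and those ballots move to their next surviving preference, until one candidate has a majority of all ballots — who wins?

Round 1: Jamal 1, Omar 12, Quinn 5, Kira 4, Yara 5, Uma 0. Uma eliminated.
Round 2: Jamal 1, Omar 12, Quinn 5, Kira 4, Yara 5. Jamal eliminated.
Round 3: Omar 12, Quinn 5, Kira 4, Yara 6. Kira eliminated.
Round 4: Omar 12, Quinn 5, Yara 10. Quinn eliminated.
Round 5: Omar 12, Yara 15. Yara has a majority (≥14).

Yara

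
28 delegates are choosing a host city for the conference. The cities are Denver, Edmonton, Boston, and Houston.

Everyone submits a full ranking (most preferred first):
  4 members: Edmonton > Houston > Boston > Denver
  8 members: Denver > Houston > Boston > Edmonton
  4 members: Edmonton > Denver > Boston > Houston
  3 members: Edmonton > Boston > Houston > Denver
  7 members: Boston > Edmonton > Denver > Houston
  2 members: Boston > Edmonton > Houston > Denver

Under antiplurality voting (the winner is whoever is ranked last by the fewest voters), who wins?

Last-place votes: Denver 9, Edmonton 8, Boston 0, Houston 11.

Boston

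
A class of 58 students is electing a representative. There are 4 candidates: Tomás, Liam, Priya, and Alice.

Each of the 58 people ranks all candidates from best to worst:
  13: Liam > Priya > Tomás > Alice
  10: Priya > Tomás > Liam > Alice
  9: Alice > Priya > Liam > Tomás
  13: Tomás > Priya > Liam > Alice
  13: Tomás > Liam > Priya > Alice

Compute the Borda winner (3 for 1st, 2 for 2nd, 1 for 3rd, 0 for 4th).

Tomás: 13×1 + 10×2 + 9×0 + 13×3 + 13×3 = 111
Liam: 13×3 + 10×1 + 9×1 + 13×1 + 13×2 = 97
Priya: 13×2 + 10×3 + 9×2 + 13×2 + 13×1 = 113
Alice: 13×0 + 10×0 + 9×3 + 13×0 + 13×0 = 27

Priya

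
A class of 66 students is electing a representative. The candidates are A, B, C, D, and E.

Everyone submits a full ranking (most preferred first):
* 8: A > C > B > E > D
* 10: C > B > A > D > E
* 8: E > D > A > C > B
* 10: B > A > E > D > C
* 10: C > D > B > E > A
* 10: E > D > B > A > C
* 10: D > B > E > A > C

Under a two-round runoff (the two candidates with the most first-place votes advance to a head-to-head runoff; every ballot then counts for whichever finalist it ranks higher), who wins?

E

Round 1 first-place votes: A 8, B 10, C 20, D 10, E 18. C and E advance.
Runoff: C is ranked above E on 28 ballots, E above C on 38.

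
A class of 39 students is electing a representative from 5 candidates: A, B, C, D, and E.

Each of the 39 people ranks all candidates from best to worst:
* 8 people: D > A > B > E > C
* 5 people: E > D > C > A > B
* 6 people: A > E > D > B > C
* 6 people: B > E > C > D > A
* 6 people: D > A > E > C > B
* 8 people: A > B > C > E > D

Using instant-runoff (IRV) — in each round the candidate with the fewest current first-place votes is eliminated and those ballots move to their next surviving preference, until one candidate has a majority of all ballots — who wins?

Round 1: A 14, B 6, C 0, D 14, E 5. C eliminated.
Round 2: A 14, B 6, D 14, E 5. E eliminated.
Round 3: A 14, B 6, D 19. B eliminated.
Round 4: A 14, D 25. D has a majority (≥20).

D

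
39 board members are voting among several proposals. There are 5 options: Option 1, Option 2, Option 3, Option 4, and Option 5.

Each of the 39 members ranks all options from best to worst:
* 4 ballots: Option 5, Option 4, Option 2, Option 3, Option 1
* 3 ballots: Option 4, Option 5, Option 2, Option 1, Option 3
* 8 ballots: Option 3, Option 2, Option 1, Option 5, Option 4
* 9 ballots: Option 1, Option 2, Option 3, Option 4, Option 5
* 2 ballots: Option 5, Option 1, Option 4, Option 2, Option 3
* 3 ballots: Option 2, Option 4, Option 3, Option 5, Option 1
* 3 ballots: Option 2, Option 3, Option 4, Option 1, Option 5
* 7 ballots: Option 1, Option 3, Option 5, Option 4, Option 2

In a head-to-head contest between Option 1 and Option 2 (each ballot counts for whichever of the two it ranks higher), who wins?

Option 2

Option 1 is ranked above Option 2 on 18 ballots; Option 2 above Option 1 on 21.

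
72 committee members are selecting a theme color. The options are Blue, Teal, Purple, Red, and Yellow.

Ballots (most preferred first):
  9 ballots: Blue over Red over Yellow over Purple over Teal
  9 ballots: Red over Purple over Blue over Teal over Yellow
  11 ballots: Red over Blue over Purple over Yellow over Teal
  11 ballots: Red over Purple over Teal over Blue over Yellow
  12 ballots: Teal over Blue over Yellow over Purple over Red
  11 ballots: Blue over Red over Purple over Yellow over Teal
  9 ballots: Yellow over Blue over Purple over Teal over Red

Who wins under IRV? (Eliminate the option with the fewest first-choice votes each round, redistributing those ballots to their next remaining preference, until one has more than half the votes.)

Blue

Round 1: Blue 20, Teal 12, Purple 0, Red 31, Yellow 9. Purple eliminated.
Round 2: Blue 20, Teal 12, Red 31, Yellow 9. Yellow eliminated.
Round 3: Blue 29, Teal 12, Red 31. Teal eliminated.
Round 4: Blue 41, Red 31. Blue has a majority (≥37).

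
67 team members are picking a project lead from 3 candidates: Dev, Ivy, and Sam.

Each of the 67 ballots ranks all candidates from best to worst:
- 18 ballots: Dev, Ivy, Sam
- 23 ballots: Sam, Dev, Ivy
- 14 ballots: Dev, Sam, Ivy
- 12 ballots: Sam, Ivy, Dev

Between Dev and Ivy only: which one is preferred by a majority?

Dev

Dev is ranked above Ivy on 55 ballots; Ivy above Dev on 12.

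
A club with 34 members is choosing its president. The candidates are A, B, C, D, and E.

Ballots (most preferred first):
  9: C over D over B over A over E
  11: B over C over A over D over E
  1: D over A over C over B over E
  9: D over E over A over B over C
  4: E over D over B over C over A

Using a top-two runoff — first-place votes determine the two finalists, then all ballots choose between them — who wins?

Round 1 first-place votes: A 0, B 11, C 9, D 10, E 4. B and D advance.
Runoff: B is ranked above D on 11 ballots, D above B on 23.

D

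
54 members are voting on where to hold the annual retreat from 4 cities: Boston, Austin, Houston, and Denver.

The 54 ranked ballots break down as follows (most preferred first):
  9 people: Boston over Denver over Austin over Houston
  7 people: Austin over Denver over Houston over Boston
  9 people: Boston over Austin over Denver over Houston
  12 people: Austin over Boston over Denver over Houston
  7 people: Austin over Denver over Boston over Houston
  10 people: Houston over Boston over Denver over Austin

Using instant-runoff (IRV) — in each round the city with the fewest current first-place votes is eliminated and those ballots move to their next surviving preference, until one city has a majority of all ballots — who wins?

Boston

Round 1: Boston 18, Austin 26, Houston 10, Denver 0. Denver eliminated.
Round 2: Boston 18, Austin 26, Houston 10. Houston eliminated.
Round 3: Boston 28, Austin 26. Boston has a majority (≥28).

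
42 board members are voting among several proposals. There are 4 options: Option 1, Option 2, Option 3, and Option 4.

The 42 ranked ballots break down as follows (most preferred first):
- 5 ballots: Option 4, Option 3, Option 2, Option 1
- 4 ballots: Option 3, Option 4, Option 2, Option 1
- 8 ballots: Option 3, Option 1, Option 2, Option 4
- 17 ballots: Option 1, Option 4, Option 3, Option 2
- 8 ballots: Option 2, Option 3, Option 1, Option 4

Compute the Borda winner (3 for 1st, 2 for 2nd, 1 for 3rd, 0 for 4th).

Option 1: 5×0 + 4×0 + 8×2 + 17×3 + 8×1 = 75
Option 2: 5×1 + 4×1 + 8×1 + 17×0 + 8×3 = 41
Option 3: 5×2 + 4×3 + 8×3 + 17×1 + 8×2 = 79
Option 4: 5×3 + 4×2 + 8×0 + 17×2 + 8×0 = 57

Option 3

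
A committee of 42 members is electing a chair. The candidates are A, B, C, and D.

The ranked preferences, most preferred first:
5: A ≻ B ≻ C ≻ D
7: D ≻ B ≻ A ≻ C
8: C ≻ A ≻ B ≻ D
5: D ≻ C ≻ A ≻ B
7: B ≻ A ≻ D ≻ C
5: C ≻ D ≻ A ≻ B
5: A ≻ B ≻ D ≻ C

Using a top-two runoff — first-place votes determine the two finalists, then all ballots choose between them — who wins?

Round 1 first-place votes: A 10, B 7, C 13, D 12. C and D advance.
Runoff: C is ranked above D on 18 ballots, D above C on 24.

D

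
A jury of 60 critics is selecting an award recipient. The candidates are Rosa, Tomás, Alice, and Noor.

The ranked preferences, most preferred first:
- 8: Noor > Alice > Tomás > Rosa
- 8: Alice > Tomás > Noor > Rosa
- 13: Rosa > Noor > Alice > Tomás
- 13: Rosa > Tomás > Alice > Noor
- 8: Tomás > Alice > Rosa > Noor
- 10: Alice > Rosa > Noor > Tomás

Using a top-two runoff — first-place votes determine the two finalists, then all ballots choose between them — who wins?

Round 1 first-place votes: Rosa 26, Tomás 8, Alice 18, Noor 8. Rosa and Alice advance.
Runoff: Rosa is ranked above Alice on 26 ballots, Alice above Rosa on 34.

Alice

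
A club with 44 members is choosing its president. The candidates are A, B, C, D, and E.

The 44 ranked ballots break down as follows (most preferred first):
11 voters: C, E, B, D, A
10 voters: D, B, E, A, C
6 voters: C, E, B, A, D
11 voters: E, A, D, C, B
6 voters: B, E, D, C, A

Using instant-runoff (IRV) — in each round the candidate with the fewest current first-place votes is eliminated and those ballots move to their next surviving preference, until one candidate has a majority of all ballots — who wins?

Round 1: A 0, B 6, C 17, D 10, E 11. A eliminated.
Round 2: B 6, C 17, D 10, E 11. B eliminated.
Round 3: C 17, D 10, E 17. D eliminated.
Round 4: C 17, E 27. E has a majority (≥23).

E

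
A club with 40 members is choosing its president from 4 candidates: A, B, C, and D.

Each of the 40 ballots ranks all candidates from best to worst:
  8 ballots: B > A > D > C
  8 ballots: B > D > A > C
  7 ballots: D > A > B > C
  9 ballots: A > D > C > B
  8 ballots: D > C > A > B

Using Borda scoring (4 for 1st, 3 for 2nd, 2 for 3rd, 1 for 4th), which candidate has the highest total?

A: 8×3 + 8×2 + 7×3 + 9×4 + 8×2 = 113
B: 8×4 + 8×4 + 7×2 + 9×1 + 8×1 = 95
C: 8×1 + 8×1 + 7×1 + 9×2 + 8×3 = 65
D: 8×2 + 8×3 + 7×4 + 9×3 + 8×4 = 127

D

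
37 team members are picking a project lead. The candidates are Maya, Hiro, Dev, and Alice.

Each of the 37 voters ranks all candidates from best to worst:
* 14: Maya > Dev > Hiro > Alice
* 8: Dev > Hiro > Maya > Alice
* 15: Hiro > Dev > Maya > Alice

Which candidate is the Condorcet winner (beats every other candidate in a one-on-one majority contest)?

Dev vs Maya: 23–14
Dev vs Hiro: 22–15
Dev vs Alice: 37–0
Dev beats every other candidate.

Dev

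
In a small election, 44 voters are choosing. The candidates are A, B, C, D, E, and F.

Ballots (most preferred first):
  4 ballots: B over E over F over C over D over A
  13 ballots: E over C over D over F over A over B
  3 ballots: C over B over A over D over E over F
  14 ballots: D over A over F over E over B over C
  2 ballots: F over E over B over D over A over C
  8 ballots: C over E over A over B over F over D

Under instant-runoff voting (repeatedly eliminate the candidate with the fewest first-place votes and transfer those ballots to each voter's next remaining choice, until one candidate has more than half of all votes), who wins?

Round 1: A 0, B 4, C 11, D 14, E 13, F 2. A eliminated.
Round 2: B 4, C 11, D 14, E 13, F 2. F eliminated.
Round 3: B 4, C 11, D 14, E 15. B eliminated.
Round 4: C 11, D 14, E 19. C eliminated.
Round 5: D 17, E 27. E has a majority (≥23).

E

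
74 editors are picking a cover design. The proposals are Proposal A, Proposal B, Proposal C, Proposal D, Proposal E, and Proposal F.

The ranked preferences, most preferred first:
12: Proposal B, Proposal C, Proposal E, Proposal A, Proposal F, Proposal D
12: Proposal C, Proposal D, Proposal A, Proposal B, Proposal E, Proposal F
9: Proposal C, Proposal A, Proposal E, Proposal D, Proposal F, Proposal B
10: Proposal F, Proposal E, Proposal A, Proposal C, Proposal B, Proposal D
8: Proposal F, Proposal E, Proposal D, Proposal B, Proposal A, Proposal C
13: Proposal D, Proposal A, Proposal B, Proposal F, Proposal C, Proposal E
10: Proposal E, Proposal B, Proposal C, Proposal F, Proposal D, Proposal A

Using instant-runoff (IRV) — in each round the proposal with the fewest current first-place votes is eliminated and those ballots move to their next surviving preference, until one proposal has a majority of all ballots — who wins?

Round 1: Proposal A 0, Proposal B 12, Proposal C 21, Proposal D 13, Proposal E 10, Proposal F 18. Proposal A eliminated.
Round 2: Proposal B 12, Proposal C 21, Proposal D 13, Proposal E 10, Proposal F 18. Proposal E eliminated.
Round 3: Proposal B 22, Proposal C 21, Proposal D 13, Proposal F 18. Proposal D eliminated.
Round 4: Proposal B 35, Proposal C 21, Proposal F 18. Proposal F eliminated.
Round 5: Proposal B 43, Proposal C 31. Proposal B has a majority (≥38).

Proposal B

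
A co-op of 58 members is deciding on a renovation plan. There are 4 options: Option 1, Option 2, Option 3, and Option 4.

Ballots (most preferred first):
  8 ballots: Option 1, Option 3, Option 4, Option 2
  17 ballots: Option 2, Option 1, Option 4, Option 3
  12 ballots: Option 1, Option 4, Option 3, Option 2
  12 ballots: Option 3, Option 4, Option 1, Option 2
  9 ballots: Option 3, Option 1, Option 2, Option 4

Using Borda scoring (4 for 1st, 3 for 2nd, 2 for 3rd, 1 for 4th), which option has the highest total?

Option 1: 8×4 + 17×3 + 12×4 + 12×2 + 9×3 = 182
Option 2: 8×1 + 17×4 + 12×1 + 12×1 + 9×2 = 118
Option 3: 8×3 + 17×1 + 12×2 + 12×4 + 9×4 = 149
Option 4: 8×2 + 17×2 + 12×3 + 12×3 + 9×1 = 131

Option 1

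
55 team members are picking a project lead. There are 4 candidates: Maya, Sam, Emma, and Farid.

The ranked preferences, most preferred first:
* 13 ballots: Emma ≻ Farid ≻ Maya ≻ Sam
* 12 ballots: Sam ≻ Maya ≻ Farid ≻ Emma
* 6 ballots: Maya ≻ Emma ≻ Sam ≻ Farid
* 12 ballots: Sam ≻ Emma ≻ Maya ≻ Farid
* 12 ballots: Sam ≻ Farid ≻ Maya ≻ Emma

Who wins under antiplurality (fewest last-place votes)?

Last-place votes: Maya 0, Sam 13, Emma 24, Farid 18.

Maya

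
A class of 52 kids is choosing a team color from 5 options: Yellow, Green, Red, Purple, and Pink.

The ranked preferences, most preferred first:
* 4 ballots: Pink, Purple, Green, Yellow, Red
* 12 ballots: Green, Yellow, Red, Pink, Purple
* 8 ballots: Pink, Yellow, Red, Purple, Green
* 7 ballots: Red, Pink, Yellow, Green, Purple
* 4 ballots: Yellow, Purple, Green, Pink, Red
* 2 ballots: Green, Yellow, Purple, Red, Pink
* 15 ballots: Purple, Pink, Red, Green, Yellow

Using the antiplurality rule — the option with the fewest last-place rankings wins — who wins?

Last-place votes: Yellow 15, Green 8, Red 8, Purple 19, Pink 2.

Pink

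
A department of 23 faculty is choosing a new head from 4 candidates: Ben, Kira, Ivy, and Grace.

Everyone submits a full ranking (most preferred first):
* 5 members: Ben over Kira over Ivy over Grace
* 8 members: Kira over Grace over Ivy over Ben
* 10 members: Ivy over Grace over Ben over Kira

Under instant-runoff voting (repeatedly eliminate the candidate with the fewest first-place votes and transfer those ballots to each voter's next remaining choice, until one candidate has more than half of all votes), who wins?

Kira

Round 1: Ben 5, Kira 8, Ivy 10, Grace 0. Grace eliminated.
Round 2: Ben 5, Kira 8, Ivy 10. Ben eliminated.
Round 3: Kira 13, Ivy 10. Kira has a majority (≥12).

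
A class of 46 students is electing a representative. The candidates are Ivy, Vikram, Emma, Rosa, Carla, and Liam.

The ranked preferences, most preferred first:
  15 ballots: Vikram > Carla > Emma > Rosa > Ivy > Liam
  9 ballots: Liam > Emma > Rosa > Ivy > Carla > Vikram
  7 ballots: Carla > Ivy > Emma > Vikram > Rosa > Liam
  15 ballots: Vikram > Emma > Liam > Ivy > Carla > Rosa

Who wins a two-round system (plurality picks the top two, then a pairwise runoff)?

Vikram

Round 1 first-place votes: Ivy 0, Vikram 30, Emma 0, Rosa 0, Carla 7, Liam 9. Vikram and Liam advance.
Runoff: Vikram is ranked above Liam on 37 ballots, Liam above Vikram on 9.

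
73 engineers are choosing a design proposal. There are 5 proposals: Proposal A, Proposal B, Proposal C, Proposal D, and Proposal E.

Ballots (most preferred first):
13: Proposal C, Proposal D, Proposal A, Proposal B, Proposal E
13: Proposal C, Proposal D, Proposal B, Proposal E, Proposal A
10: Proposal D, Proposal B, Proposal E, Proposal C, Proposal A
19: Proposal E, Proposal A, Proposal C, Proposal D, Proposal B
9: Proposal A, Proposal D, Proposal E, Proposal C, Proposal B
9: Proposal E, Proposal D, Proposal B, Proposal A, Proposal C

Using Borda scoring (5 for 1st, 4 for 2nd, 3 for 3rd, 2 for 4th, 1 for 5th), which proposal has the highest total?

Proposal D

Proposal A: 13×3 + 13×1 + 10×1 + 19×4 + 9×5 + 9×2 = 201
Proposal B: 13×2 + 13×3 + 10×4 + 19×1 + 9×1 + 9×3 = 160
Proposal C: 13×5 + 13×5 + 10×2 + 19×3 + 9×2 + 9×1 = 234
Proposal D: 13×4 + 13×4 + 10×5 + 19×2 + 9×4 + 9×4 = 264
Proposal E: 13×1 + 13×2 + 10×3 + 19×5 + 9×3 + 9×5 = 236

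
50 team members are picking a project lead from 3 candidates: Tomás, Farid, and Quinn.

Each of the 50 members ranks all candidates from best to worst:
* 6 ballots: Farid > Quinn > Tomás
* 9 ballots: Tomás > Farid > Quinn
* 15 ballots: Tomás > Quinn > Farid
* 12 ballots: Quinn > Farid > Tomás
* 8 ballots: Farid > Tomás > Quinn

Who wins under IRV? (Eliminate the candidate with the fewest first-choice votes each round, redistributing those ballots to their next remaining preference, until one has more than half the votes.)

Round 1: Tomás 24, Farid 14, Quinn 12. Quinn eliminated.
Round 2: Tomás 24, Farid 26. Farid has a majority (≥26).

Farid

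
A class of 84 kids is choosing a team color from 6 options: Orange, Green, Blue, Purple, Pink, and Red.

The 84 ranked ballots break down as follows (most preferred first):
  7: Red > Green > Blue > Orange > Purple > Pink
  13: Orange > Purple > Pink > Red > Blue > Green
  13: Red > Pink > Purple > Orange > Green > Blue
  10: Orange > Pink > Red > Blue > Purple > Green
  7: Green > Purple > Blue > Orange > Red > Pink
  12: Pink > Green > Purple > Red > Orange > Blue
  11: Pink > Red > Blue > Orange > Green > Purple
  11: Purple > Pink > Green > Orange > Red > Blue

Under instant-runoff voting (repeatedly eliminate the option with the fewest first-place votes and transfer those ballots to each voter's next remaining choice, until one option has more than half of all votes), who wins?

Round 1: Orange 23, Green 7, Blue 0, Purple 11, Pink 23, Red 20. Blue eliminated.
Round 2: Orange 23, Green 7, Purple 11, Pink 23, Red 20. Green eliminated.
Round 3: Orange 23, Purple 18, Pink 23, Red 20. Purple eliminated.
Round 4: Orange 30, Pink 34, Red 20. Red eliminated.
Round 5: Orange 37, Pink 47. Pink has a majority (≥43).

Pink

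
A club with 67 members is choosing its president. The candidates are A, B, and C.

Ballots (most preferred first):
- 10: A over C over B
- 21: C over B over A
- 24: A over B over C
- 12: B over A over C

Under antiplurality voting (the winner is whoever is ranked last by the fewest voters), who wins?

B

Last-place votes: A 21, B 10, C 36.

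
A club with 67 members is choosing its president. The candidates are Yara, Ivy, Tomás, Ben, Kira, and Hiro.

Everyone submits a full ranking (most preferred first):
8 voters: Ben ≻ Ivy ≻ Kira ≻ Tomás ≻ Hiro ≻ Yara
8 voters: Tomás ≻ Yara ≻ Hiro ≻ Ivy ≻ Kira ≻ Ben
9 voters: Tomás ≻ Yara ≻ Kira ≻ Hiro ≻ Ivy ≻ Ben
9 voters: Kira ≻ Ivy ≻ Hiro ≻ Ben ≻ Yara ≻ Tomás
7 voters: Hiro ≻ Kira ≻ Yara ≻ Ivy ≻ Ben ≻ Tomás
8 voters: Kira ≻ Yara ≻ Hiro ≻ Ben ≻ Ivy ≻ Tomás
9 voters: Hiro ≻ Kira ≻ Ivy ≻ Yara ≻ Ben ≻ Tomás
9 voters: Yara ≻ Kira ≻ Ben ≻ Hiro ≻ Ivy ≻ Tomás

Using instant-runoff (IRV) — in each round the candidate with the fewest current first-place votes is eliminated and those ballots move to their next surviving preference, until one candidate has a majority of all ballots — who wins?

Kira

Round 1: Yara 9, Ivy 0, Tomás 17, Ben 8, Kira 17, Hiro 16. Ivy eliminated.
Round 2: Yara 9, Tomás 17, Ben 8, Kira 17, Hiro 16. Ben eliminated.
Round 3: Yara 9, Tomás 17, Kira 25, Hiro 16. Yara eliminated.
Round 4: Tomás 17, Kira 34, Hiro 16. Kira has a majority (≥34).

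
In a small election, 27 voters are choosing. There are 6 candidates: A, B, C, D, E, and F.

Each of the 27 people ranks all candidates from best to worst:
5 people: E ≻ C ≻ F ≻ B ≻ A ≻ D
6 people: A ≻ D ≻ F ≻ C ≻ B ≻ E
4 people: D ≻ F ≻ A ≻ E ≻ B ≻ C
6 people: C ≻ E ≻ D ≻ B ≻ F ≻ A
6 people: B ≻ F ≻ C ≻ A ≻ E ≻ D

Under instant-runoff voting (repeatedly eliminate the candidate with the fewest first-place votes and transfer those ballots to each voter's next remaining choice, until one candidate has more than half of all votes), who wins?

C

Round 1: A 6, B 6, C 6, D 4, E 5, F 0. F eliminated.
Round 2: A 6, B 6, C 6, D 4, E 5. D eliminated.
Round 3: A 10, B 6, C 6, E 5. E eliminated.
Round 4: A 10, B 6, C 11. B eliminated.
Round 5: A 10, C 17. C has a majority (≥14).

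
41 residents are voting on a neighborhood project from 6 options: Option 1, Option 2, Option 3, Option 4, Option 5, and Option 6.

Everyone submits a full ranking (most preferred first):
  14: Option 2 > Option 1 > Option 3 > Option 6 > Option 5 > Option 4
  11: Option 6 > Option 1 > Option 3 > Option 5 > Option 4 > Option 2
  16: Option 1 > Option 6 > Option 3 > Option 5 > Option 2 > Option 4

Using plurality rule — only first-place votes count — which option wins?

First-place votes: Option 1 16, Option 2 14, Option 3 0, Option 4 0, Option 5 0, Option 6 11.

Option 1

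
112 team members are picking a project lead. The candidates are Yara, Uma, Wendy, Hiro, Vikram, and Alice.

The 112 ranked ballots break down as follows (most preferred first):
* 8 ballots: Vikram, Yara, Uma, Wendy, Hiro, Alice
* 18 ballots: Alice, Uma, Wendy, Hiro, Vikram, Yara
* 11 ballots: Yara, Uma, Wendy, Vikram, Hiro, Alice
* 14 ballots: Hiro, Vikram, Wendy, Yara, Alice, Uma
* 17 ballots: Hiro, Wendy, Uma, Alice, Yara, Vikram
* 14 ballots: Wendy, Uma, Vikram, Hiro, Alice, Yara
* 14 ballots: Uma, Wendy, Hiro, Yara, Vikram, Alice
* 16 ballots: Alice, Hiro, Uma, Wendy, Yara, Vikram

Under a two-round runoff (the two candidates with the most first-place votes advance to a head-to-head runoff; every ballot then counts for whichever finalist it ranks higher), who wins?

Hiro

Round 1 first-place votes: Yara 11, Uma 14, Wendy 14, Hiro 31, Vikram 8, Alice 34. Alice and Hiro advance.
Runoff: Alice is ranked above Hiro on 34 ballots, Hiro above Alice on 78.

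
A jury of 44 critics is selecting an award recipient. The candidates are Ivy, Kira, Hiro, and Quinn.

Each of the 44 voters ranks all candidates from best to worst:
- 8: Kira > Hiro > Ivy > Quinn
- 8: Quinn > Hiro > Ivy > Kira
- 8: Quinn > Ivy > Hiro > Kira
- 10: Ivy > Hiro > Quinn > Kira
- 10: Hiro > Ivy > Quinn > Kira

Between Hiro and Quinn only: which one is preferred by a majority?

Hiro is ranked above Quinn on 28 ballots; Quinn above Hiro on 16.

Hiro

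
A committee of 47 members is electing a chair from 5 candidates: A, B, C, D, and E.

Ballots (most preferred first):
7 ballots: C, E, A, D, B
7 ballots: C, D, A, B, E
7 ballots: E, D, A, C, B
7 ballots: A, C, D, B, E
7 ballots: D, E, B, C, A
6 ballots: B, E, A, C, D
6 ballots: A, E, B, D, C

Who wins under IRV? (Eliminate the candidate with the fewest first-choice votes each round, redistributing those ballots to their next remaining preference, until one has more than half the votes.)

Round 1: A 13, B 6, C 14, D 7, E 7. B eliminated.
Round 2: A 13, C 14, D 7, E 13. D eliminated.
Round 3: A 13, C 14, E 20. A eliminated.
Round 4: C 21, E 26. E has a majority (≥24).

E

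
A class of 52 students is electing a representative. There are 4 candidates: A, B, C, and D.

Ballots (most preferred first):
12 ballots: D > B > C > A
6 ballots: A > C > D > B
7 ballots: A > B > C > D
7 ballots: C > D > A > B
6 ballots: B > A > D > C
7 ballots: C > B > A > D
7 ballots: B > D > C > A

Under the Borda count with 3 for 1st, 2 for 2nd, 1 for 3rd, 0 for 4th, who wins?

B

A: 12×0 + 6×3 + 7×3 + 7×1 + 6×2 + 7×1 + 7×0 = 65
B: 12×2 + 6×0 + 7×2 + 7×0 + 6×3 + 7×2 + 7×3 = 91
C: 12×1 + 6×2 + 7×1 + 7×3 + 6×0 + 7×3 + 7×1 = 80
D: 12×3 + 6×1 + 7×0 + 7×2 + 6×1 + 7×0 + 7×2 = 76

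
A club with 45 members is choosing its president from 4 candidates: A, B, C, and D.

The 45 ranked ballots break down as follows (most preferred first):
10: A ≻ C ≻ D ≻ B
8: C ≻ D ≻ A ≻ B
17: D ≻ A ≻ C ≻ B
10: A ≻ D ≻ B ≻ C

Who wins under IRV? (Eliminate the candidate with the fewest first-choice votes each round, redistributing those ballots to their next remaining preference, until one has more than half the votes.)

Round 1: A 20, B 0, C 8, D 17. B eliminated.
Round 2: A 20, C 8, D 17. C eliminated.
Round 3: A 20, D 25. D has a majority (≥23).

D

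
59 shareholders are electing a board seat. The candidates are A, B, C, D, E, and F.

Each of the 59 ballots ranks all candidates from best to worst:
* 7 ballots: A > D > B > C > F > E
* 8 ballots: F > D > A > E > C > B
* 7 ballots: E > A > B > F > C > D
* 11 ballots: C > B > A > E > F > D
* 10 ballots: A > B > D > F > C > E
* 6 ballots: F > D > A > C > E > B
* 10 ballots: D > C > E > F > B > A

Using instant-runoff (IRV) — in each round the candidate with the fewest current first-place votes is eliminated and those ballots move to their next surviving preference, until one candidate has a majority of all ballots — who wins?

A

Round 1: A 17, B 0, C 11, D 10, E 7, F 14. B eliminated.
Round 2: A 17, C 11, D 10, E 7, F 14. E eliminated.
Round 3: A 24, C 11, D 10, F 14. D eliminated.
Round 4: A 24, C 21, F 14. F eliminated.
Round 5: A 38, C 21. A has a majority (≥30).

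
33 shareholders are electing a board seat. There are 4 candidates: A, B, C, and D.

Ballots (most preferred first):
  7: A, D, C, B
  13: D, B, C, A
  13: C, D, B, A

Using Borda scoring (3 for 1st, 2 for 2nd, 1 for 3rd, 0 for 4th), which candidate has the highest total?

D

A: 7×3 + 13×0 + 13×0 = 21
B: 7×0 + 13×2 + 13×1 = 39
C: 7×1 + 13×1 + 13×3 = 59
D: 7×2 + 13×3 + 13×2 = 79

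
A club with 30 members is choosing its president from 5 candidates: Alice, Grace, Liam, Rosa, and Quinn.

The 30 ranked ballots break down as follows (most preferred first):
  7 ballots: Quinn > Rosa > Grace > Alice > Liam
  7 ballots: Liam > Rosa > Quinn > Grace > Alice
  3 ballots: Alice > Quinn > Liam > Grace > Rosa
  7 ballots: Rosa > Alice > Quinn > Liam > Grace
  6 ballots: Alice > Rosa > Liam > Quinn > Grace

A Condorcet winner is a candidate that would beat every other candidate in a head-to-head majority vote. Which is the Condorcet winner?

Rosa

Rosa vs Alice: 21–9
Rosa vs Grace: 27–3
Rosa vs Liam: 20–10
Rosa vs Quinn: 20–10
Rosa beats every other candidate.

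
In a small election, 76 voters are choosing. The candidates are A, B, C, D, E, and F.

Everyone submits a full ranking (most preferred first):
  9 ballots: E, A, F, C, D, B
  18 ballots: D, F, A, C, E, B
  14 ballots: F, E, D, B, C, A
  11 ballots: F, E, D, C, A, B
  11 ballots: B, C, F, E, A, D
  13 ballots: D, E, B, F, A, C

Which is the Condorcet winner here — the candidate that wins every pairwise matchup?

F vs A: 67–9
F vs B: 52–24
F vs C: 65–11
F vs D: 45–31
F vs E: 54–22
F beats every other candidate.

F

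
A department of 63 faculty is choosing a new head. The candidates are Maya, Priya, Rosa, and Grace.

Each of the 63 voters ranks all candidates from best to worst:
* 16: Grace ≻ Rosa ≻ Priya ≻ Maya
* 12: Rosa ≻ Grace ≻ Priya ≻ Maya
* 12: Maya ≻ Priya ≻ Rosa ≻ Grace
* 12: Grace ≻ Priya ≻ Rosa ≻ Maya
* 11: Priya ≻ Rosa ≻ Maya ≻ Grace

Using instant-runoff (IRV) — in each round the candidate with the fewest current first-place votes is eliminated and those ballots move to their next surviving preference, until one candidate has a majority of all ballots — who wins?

Rosa

Round 1: Maya 12, Priya 11, Rosa 12, Grace 28. Priya eliminated.
Round 2: Maya 12, Rosa 23, Grace 28. Maya eliminated.
Round 3: Rosa 35, Grace 28. Rosa has a majority (≥32).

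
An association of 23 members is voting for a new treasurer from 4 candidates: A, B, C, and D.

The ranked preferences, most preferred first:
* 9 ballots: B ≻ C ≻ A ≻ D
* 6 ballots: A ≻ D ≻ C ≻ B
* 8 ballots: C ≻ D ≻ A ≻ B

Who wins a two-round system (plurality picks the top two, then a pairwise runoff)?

Round 1 first-place votes: A 6, B 9, C 8, D 0. B and C advance.
Runoff: B is ranked above C on 9 ballots, C above B on 14.

C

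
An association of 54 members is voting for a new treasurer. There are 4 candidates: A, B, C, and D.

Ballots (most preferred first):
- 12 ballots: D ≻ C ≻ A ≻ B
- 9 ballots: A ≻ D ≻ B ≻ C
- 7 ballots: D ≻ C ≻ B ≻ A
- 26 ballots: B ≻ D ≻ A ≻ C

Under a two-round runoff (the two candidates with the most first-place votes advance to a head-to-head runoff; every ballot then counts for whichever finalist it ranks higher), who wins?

Round 1 first-place votes: A 9, B 26, C 0, D 19. B and D advance.
Runoff: B is ranked above D on 26 ballots, D above B on 28.

D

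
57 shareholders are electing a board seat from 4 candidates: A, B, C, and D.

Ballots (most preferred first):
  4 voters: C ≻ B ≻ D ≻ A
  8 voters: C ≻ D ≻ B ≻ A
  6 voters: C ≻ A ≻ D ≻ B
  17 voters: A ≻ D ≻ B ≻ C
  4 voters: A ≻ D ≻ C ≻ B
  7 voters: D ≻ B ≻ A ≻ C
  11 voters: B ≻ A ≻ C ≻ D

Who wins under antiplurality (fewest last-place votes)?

Last-place votes: A 12, B 10, C 24, D 11.

B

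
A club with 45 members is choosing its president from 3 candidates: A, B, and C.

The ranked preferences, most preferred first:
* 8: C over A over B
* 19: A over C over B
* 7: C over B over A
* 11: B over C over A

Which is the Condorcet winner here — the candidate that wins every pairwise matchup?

C vs A: 26–19
C vs B: 34–11
C beats every other candidate.

C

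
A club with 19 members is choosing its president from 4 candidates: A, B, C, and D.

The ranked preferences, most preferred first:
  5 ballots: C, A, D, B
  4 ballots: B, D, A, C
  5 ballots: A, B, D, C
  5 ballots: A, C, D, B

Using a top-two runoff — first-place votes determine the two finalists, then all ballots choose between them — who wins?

A

Round 1 first-place votes: A 10, B 4, C 5, D 0. A and C advance.
Runoff: A is ranked above C on 14 ballots, C above A on 5.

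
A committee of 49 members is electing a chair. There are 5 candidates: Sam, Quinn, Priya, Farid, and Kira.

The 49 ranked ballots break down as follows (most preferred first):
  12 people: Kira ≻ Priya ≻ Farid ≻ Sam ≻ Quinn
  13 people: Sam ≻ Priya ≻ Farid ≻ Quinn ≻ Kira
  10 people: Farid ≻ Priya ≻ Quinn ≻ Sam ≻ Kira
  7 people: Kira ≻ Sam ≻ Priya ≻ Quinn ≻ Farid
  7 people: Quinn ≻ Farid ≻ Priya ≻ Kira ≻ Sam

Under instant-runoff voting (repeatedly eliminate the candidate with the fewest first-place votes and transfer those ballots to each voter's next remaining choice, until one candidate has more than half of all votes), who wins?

Round 1: Sam 13, Quinn 7, Priya 0, Farid 10, Kira 19. Priya eliminated.
Round 2: Sam 13, Quinn 7, Farid 10, Kira 19. Quinn eliminated.
Round 3: Sam 13, Farid 17, Kira 19. Sam eliminated.
Round 4: Farid 30, Kira 19. Farid has a majority (≥25).

Farid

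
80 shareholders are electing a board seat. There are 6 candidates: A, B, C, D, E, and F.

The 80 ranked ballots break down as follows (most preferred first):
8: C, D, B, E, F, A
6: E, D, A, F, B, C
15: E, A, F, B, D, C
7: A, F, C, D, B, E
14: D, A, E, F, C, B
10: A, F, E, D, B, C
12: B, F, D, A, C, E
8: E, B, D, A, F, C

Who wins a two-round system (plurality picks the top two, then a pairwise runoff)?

Round 1 first-place votes: A 17, B 12, C 8, D 14, E 29, F 0. E and A advance.
Runoff: E is ranked above A on 37 ballots, A above E on 43.

A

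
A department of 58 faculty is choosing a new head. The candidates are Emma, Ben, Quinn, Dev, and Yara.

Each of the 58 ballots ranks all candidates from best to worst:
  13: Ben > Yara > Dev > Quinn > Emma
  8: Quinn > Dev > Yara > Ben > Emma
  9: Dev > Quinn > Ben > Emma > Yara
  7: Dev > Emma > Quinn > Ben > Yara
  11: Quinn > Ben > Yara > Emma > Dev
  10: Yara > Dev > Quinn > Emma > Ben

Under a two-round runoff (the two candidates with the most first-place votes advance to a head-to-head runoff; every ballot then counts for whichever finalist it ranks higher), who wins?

Round 1 first-place votes: Emma 0, Ben 13, Quinn 19, Dev 16, Yara 10. Quinn and Dev advance.
Runoff: Quinn is ranked above Dev on 19 ballots, Dev above Quinn on 39.

Dev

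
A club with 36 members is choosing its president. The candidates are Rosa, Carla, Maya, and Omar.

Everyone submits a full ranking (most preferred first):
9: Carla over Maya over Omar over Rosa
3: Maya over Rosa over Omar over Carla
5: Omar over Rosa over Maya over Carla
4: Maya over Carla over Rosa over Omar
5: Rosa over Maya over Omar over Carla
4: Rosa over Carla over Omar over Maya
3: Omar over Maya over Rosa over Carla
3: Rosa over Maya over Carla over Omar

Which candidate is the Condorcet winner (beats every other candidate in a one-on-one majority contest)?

Maya vs Rosa: 19–17
Maya vs Carla: 23–13
Maya vs Omar: 24–12
Maya beats every other candidate.

Maya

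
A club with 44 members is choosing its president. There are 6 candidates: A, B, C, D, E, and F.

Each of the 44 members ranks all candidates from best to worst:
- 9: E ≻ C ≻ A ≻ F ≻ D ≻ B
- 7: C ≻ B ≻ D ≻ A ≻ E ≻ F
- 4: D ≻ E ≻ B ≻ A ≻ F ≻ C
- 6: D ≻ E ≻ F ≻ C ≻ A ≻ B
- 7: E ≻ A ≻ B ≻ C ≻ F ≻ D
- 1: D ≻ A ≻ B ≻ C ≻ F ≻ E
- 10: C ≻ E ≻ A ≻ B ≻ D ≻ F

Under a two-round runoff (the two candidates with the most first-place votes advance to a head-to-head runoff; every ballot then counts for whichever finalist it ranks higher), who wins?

E

Round 1 first-place votes: A 0, B 0, C 17, D 11, E 16, F 0. C and E advance.
Runoff: C is ranked above E on 18 ballots, E above C on 26.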